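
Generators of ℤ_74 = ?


g generates ℤ_n iff gcd(g,n) = 1
Prime factors of 74: 2, 37
Generators are g ∈ {1,...,73} not divisible by any of these primes.
Generators: {1, 3, 5, 7, 9, 11, 13, 15, 17, 19, 21, 23, 25, 27, 29, 31, 33, 35, 39, 41, 43, 45, 47, 49, 51, 53, 55, 57, 59, 61, 63, 65, 67, 69, 71, 73}
Number of generators = φ(74) = 36

Generators of ℤ_74 = {1, 3, 5, 7, 9, 11, 13, 15, 17, 19, 21, 23, 25, 27, 29, 31, 33, 35, 39, 41, 43, 45, 47, 49, 51, 53, 55, 57, 59, 61, 63, 65, 67, 69, 71, 73}


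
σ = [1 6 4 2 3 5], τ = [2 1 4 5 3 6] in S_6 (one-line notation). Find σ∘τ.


σ∘τ: apply τ first, then σ
1 →τ 2 →σ 6
2 →τ 1 →σ 1
3 →τ 4 →σ 2
4 →τ 5 →σ 3
5 →τ 3 →σ 4
6 →τ 6 →σ 5

σ∘τ = [6 1 2 3 4 5]


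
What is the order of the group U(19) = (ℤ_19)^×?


U(n) is the group of units mod n; |U(n)| = φ(n)
|U(19)| = φ(19) = 18

|U(19) = (ℤ_19)^×| = 18


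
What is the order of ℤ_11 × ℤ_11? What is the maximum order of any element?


|ℤ_11 × ℤ_11| = 11 × 11 = 121
Max element order = lcm(11,11) = 11
Cyclic? No (gcd=11)

|ℤ_11×ℤ_11| = 121, max element order = 11


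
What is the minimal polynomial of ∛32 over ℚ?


∛32 satisfies x³ - 32 = 0, irreducible over ℚ (no rational root; 32 is not a perfect cube)

Minimal polynomial: x³ - 32


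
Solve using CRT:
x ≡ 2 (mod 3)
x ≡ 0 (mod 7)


m₁ = 3, m₂ = 7, gcd = 1, so CRT applies. M = m₁·m₂ = 21
Let M₁ = M/m₁ = 7, M₂ = M/m₂ = 3
Find y₁ ≡ M₁⁻¹ (mod m₁): 7⁻¹ ≡ 1 (mod 3)
Find y₂ ≡ M₂⁻¹ (mod m₂): 3⁻¹ ≡ 5 (mod 7)
x = a₁·M₁·y₁ + a₂·M₂·y₂ = 2·7·1 + 0·3·5 = 14
Reduce mod 21: x ≡ 14
Check: 14 mod 3 = 2 ✓, 14 mod 7 = 0 ✓

x ≡ 14 (mod 21)


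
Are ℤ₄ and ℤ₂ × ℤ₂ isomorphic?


Comparing ℤ₄ and ℤ₂ × ℤ₂:
ℤ₄ has an element of order 4; ℤ₂×ℤ₂ has exponent 2

No, ℤ₄ ≇ ℤ₂ × ℤ₂


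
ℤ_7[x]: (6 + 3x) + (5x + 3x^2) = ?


Add coefficients mod 7:
x^0: 6 + 0 = 6 (mod 7)
x^1: 3 + 5 = 1 (mod 7)
x^2: 0 + 3 = 3 (mod 7)
Result: 6 + x + 3x^2

f + g = 6 + x + 3x^2


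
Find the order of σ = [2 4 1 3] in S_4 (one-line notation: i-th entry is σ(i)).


Cycle decomposition: (1 2 4 3)
Cycle lengths: 4
Order = lcm(4) = 4

ord(σ) = 4


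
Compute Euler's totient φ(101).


Factor n: 101 = 101
φ(n) = n · ∏(1 - 1/p) over distinct primes p | n
φ(101) = 101 · (1 - 1/101) = 100

φ(101) = 100


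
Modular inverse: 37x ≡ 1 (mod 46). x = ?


Use the extended Euclidean algorithm to write 1 = 37·s + 46·t; then s mod 46 is the inverse.
Euclidean algorithm:
  37 = 0·46 + 37
  46 = 1·37 + 9
  37 = 4·9 + 1
  9 = 9·1 + 0
gcd(37,46) = 1
Back-substitution gives: 37·(5) + 46·(-4) = 1
So 37⁻¹ ≡ 5 ≡ 5 (mod 46)
Check: 37 × 5 = 185 ≡ 1 (mod 46) ✓

37⁻¹ ≡ 5 (mod 46)


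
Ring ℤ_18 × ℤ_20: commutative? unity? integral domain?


Direct product ring; commutative with unity (1,1); but (1,0)·(0,1) = (0,0) gives zero divisors, so not an integral domain
Commutative: Yes
Integral domain: No
Has unity: Yes

ℤ_18 × ℤ_20: Commutative=Yes, Unity=Yes


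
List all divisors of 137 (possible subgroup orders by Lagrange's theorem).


Lagrange's theorem: |H| divides |G|
|G| = 137
Divisors of 137: 1, 137

Possible subgroup orders: {1, 137}


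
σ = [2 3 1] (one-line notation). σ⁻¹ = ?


To find σ⁻¹, swap domain and range:
σ(1) = 2 → σ⁻¹(2) = 1
σ(2) = 3 → σ⁻¹(3) = 2
σ(3) = 1 → σ⁻¹(1) = 3

σ⁻¹ = [3 1 2]


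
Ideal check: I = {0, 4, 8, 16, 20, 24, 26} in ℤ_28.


Check ideal conditions for I = {0, 4, 8, 16, 20, 24, 26} in ℤ_28:
(1) I is an additive subgroup? No
(2) For r ∈ ℤ_28 and a ∈ I: r·a ∈ I? No  [counterexample: r=2, a=20, r·a mod 28 = 12 ∉ I]

No, I is not an ideal of ℤ_28


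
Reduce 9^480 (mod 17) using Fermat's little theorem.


Fermat's little theorem: if p is prime and gcd(a,p)=1, then a^(p-1) ≡ 1 (mod p)
p = 17 is prime, gcd(9,17) = 1
Reduce exponent: 480 mod 16 = 0
So 9^480 ≡ 9^0 (mod 17)
9^0 = 1

9^480 ≡ 1 (mod 17)


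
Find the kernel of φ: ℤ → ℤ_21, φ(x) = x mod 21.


Kernel = preimage of identity
ker(φ) = {x ∈ ℤ : x ≡ 0 (mod 21)} = 21ℤ = {0, ±21, ±42, ...}

ker(φ) = 21ℤ


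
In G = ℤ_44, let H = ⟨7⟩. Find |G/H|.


|⟨7⟩| = n / gcd(7, 44) = 44 / 1 = 44
H is normal (ℤ_44 is abelian).
|G/H| = |G| / |H| = 44 / 44 = 1

|G/H| = 1


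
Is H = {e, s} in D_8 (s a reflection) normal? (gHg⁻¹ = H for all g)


H = {e, s} in D_8 (s a reflection)
r·s·r⁻¹ = sr⁻² ≠ s for n ≥ 3, so {e, s} is not closed under conjugation

No, not a normal subgroup


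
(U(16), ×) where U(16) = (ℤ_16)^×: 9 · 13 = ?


Operation: multiplication mod 16
9 · 13 = (a × b) mod 16 with a = 9, b = 13

9 · 13 = 5


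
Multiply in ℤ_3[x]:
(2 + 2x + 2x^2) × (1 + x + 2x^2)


Expand and collect like terms; reduce coefficients mod 3:
x^0: 2·1 = 2 ≡ 2 (mod 3)
x^1: 2·1 + 2·1 = 4 ≡ 1 (mod 3)
x^2: 2·2 + 2·1 + 2·1 = 8 ≡ 2 (mod 3)
x^3: 2·2 + 2·1 = 6 ≡ 0 (mod 3)
x^4: 2·2 = 4 ≡ 1 (mod 3)
Result: 2 + x + 2x^2 + x^4

f · g = 2 + x + 2x^2 + x^4


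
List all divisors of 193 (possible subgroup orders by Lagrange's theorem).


Lagrange's theorem: |H| divides |G|
|G| = 193
Divisors of 193: 1, 193

Possible subgroup orders: {1, 193}


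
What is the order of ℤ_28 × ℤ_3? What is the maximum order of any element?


|ℤ_28 × ℤ_3| = 28 × 3 = 84
Max element order = lcm(28,3) = 84
Cyclic? Yes (gcd=1)

|ℤ_28×ℤ_3| = 84, max element order = 84


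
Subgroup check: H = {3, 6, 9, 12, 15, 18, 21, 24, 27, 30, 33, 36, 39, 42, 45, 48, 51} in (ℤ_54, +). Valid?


Subgroup test for H = {3, 6, 9, 12, 15, 18, 21, 24, 27, 30, 33, 36, 39, 42, 45, 48, 51} in (ℤ_54, +):
(1) 0 ∈ H? No
(2) Closure: for all a,b ∈ H, (a+b) mod 54 ∈ H? No  [counterexample: 3 + 51 = 0 ∉ H]
(3) Inverses: for all a ∈ H, -a mod 54 ∈ H? Yes

No, H is not a subgroup of ℤ_54


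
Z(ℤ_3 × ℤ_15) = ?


Z(G) = {g ∈ G | gx = xg for all x ∈ G}
Direct product of abelian groups is abelian, so Z(G) = G

Z(ℤ_3 × ℤ_15) = ℤ_3 × ℤ_15


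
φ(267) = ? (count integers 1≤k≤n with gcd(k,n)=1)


Factor n: 267 = 3 × 89
φ(n) = n · ∏(1 - 1/p) over distinct primes p | n
φ(267) = 267 · (1 - 1/3) · (1 - 1/89) = 176

φ(267) = 176


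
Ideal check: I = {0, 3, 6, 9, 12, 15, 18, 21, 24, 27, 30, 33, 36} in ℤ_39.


Check ideal conditions for I = {0, 3, 6, 9, 12, 15, 18, 21, 24, 27, 30, 33, 36} in ℤ_39:
(1) I is an additive subgroup? Yes
(2) For r ∈ ℤ_39 and a ∈ I: r·a ∈ I? Yes

Yes, I is an ideal of ℤ_39


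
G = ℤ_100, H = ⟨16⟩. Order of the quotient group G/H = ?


|⟨16⟩| = n / gcd(16, 100) = 100 / 4 = 25
H is normal (ℤ_100 is abelian).
|G/H| = |G| / |H| = 100 / 25 = 4

|G/H| = 4


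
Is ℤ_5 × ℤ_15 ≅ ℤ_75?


Comparing ℤ_5 × ℤ_15 and ℤ_75:
gcd(5,15) = 5 ≠ 1. Max element order in ℤ_5×ℤ_15 is lcm(5,15) = 15 < 75, so it has no element of order 75

No, ℤ_5 × ℤ_15 ≇ ℤ_75


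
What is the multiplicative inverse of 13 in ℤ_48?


Use the extended Euclidean algorithm to write 1 = 13·s + 48·t; then s mod 48 is the inverse.
Euclidean algorithm:
  13 = 0·48 + 13
  48 = 3·13 + 9
  13 = 1·9 + 4
  9 = 2·4 + 1
  4 = 4·1 + 0
gcd(13,48) = 1
Back-substitution gives: 13·(-11) + 48·(3) = 1
So 13⁻¹ ≡ -11 ≡ 37 (mod 48)
Check: 13 × 37 = 481 ≡ 1 (mod 48) ✓

13⁻¹ ≡ 37 (mod 48)


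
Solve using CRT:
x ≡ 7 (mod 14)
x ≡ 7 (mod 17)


m₁ = 14, m₂ = 17, gcd = 1, so CRT applies. M = m₁·m₂ = 238
Let M₁ = M/m₁ = 17, M₂ = M/m₂ = 14
Find y₁ ≡ M₁⁻¹ (mod m₁): 17⁻¹ ≡ 5 (mod 14)
Find y₂ ≡ M₂⁻¹ (mod m₂): 14⁻¹ ≡ 11 (mod 17)
x = a₁·M₁·y₁ + a₂·M₂·y₂ = 7·17·5 + 7·14·11 = 1673
Reduce mod 238: x ≡ 7
Check: 7 mod 14 = 7 ✓, 7 mod 17 = 7 ✓

x ≡ 7 (mod 238)


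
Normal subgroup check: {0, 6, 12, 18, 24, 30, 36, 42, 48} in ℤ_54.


H = {0, 6, 12, 18, 24, 30, 36, 42, 48} in ℤ_54
ℤ_54 is abelian; every subgroup of an abelian group is normal

Yes, normal subgroup


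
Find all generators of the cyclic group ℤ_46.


g generates ℤ_n iff gcd(g,n) = 1
Prime factors of 46: 2, 23
Generators are g ∈ {1,...,45} not divisible by any of these primes.
Generators: {1, 3, 5, 7, 9, 11, 13, 15, 17, 19, 21, 25, 27, 29, 31, 33, 35, 37, 39, 41, 43, 45}
Number of generators = φ(46) = 22

Generators of ℤ_46 = {1, 3, 5, 7, 9, 11, 13, 15, 17, 19, 21, 25, 27, 29, 31, 33, 35, 37, 39, 41, 43, 45}


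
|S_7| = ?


|S_n| = n! (number of permutations of n symbols)
|S_7| = 7! = 5040

|S_7| = 5040


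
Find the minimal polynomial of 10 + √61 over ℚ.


Let α = 10 + √61. Then α - 10 = √61, so (α - 10)² = 61, giving α² - 20α + 39 = 0. Degree 2 and α ∉ ℚ, so this is the minimal polynomial.

Minimal polynomial: x² - 20x + 39


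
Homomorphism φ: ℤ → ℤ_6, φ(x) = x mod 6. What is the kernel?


Kernel = preimage of identity
ker(φ) = {x ∈ ℤ : x ≡ 0 (mod 6)} = 6ℤ = {0, ±6, ±12, ...}

ker(φ) = 6ℤ


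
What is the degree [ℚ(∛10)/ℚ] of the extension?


∛10 has minimal polynomial x³ - 10 (irreducible over ℚ since 10 is not a perfect cube)

[ℚ(∛10)/ℚ] = 3


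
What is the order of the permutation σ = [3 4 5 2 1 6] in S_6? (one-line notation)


Cycle decomposition: (1 3 5) (2 4)
Cycle lengths: 3, 2
Order = lcm(3, 2) = 6

ord(σ) = 6


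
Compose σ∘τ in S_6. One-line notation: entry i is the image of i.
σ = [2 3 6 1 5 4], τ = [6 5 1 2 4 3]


σ∘τ: apply τ first, then σ
1 →τ 6 →σ 4
2 →τ 5 →σ 5
3 →τ 1 →σ 2
4 →τ 2 →σ 3
5 →τ 4 →σ 1
6 →τ 3 →σ 6

σ∘τ = [4 5 2 3 1 6]


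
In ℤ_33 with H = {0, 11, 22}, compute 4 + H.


4 + H = {4 + h (mod 33) : h ∈ H}
4+0=4, 4+11=15, 4+22=26

4 + H = {4, 15, 26}


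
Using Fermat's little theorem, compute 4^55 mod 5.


Fermat's little theorem: if p is prime and gcd(a,p)=1, then a^(p-1) ≡ 1 (mod p)
p = 5 is prime, gcd(4,5) = 1
Reduce exponent: 55 mod 4 = 3
So 4^55 ≡ 4^3 (mod 5)
4^3 mod 5 = 4

4^55 ≡ 4 (mod 5)


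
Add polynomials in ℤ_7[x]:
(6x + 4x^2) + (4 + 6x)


Add coefficients mod 7:
x^0: 0 + 4 = 4 (mod 7)
x^1: 6 + 6 = 5 (mod 7)
x^2: 4 + 0 = 4 (mod 7)
Result: 4 + 5x + 4x^2

f + g = 4 + 5x + 4x^2


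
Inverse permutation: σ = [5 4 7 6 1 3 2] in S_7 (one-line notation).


To find σ⁻¹, swap domain and range:
σ(1) = 5 → σ⁻¹(5) = 1
σ(2) = 4 → σ⁻¹(4) = 2
σ(3) = 7 → σ⁻¹(7) = 3
σ(4) = 6 → σ⁻¹(6) = 4
σ(5) = 1 → σ⁻¹(1) = 5
σ(6) = 3 → σ⁻¹(3) = 6
σ(7) = 2 → σ⁻¹(2) = 7

σ⁻¹ = [5 7 6 2 1 4 3]


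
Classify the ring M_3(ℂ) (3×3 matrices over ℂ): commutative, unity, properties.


Matrix multiplication is non-commutative for n ≥ 2; the identity matrix I is the unity; singular matrices give zero divisors, so not an integral domain
Commutative: No
Integral domain: No
Has unity: Yes

M_3(ℂ) (3×3 matrices over ℂ): Commutative=No, Unity=Yes


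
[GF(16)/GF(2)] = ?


GF(16) = GF(2^4), so the extension degree is 4

[GF(16)/GF(2)] = 4


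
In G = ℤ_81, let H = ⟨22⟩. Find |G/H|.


|⟨22⟩| = n / gcd(22, 81) = 81 / 1 = 81
H is normal (ℤ_81 is abelian).
|G/H| = |G| / |H| = 81 / 81 = 1

|G/H| = 1


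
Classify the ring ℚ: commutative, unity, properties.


ℚ is a field: commutative, has unity, every nonzero element is a unit (hence an integral domain)
Commutative: Yes
Integral domain: Yes
Has unity: Yes

ℚ: Commutative=Yes, Unity=Yes


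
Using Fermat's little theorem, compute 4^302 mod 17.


Fermat's little theorem: if p is prime and gcd(a,p)=1, then a^(p-1) ≡ 1 (mod p)
p = 17 is prime, gcd(4,17) = 1
Reduce exponent: 302 mod 16 = 14
So 4^302 ≡ 4^14 (mod 17)
4^14 mod 17 = 16

4^302 ≡ 16 (mod 17)


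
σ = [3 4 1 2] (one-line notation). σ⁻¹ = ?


To find σ⁻¹, swap domain and range:
σ(1) = 3 → σ⁻¹(3) = 1
σ(2) = 4 → σ⁻¹(4) = 2
σ(3) = 1 → σ⁻¹(1) = 3
σ(4) = 2 → σ⁻¹(2) = 4

σ⁻¹ = [3 4 1 2]


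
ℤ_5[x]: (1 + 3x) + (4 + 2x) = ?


Add coefficients mod 5:
x^0: 1 + 4 = 0 (mod 5)
x^1: 3 + 2 = 0 (mod 5)
Result: 0

f + g = 0


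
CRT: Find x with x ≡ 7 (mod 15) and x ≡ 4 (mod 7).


m₁ = 15, m₂ = 7, gcd = 1, so CRT applies. M = m₁·m₂ = 105
Let M₁ = M/m₁ = 7, M₂ = M/m₂ = 15
Find y₁ ≡ M₁⁻¹ (mod m₁): 7⁻¹ ≡ 13 (mod 15)
Find y₂ ≡ M₂⁻¹ (mod m₂): 15⁻¹ ≡ 1 (mod 7)
x = a₁·M₁·y₁ + a₂·M₂·y₂ = 7·7·13 + 4·15·1 = 697
Reduce mod 105: x ≡ 67
Check: 67 mod 15 = 7 ✓, 67 mod 7 = 4 ✓

x ≡ 67 (mod 105)


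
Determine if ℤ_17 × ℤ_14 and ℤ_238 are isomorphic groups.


Comparing ℤ_17 × ℤ_14 and ℤ_238:
gcd(17,14) = 1, so ℤ_17 × ℤ_14 ≅ ℤ_238 (CRT)

Yes, ℤ_17 × ℤ_14 ≅ ℤ_238


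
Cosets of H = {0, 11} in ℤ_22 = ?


H = {0, 11}, |H| = 2
Number of cosets = |G|/|H| = 22/2 = 11
0 + H = {0, 11}
1 + H = {1, 12}
2 + H = {2, 13}
3 + H = {3, 14}
4 + H = {4, 15}
5 + H = {5, 16}
6 + H = {6, 17}
7 + H = {7, 18}
8 + H = {8, 19}
9 + H = {9, 20}
10 + H = {10, 21}

Cosets: 0+H={0,11}; 1+H={1,12}; 2+H={2,13}; 3+H={3,14}; 4+H={4,15}; 5+H={5,16}; 6+H={6,17}; 7+H={7,18}; 8+H={8,19}; 9+H={9,20}; 10+H={10,21}


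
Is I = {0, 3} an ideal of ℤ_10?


Check ideal conditions for I = {0, 3} in ℤ_10:
(1) I is an additive subgroup? No
(2) For r ∈ ℤ_10 and a ∈ I: r·a ∈ I? No  [counterexample: r=2, a=3, r·a mod 10 = 6 ∉ I]

No, I is not an ideal of ℤ_10


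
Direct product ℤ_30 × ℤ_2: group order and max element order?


|ℤ_30 × ℤ_2| = 30 × 2 = 60
Max element order = lcm(30,2) = 30
Cyclic? No (gcd=2)

|ℤ_30×ℤ_2| = 60, max element order = 30


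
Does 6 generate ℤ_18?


g generates ℤ_n iff gcd(g, n) = 1
gcd(6, 18) = 6
Since gcd = 6 ≠ 1, ⟨6⟩ has order 3 < 18, so 6 is not a generator.

No, 6 does not generate ℤ_18


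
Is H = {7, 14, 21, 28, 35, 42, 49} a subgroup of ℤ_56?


Subgroup test for H = {7, 14, 21, 28, 35, 42, 49} in (ℤ_56, +):
(1) 0 ∈ H? No
(2) Closure: for all a,b ∈ H, (a+b) mod 56 ∈ H? No  [counterexample: 7 + 49 = 0 ∉ H]
(3) Inverses: for all a ∈ H, -a mod 56 ∈ H? Yes

No, H is not a subgroup of ℤ_56


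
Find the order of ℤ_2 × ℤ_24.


|A × B| = |A| · |B|
|ℤ_2 × ℤ_24| = 2 × 24 = 48

|ℤ_2 × ℤ_24| = 48


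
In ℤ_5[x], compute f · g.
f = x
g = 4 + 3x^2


Expand and collect like terms; reduce coefficients mod 5:
x^0: 0·4 = 0 ≡ 0 (mod 5)
x^1: 0·0 + 1·4 = 4 ≡ 4 (mod 5)
x^2: 0·3 + 1·0 = 0 ≡ 0 (mod 5)
x^3: 1·3 = 3 ≡ 3 (mod 5)
Result: 4x + 3x^3

f · g = 4x + 3x^3


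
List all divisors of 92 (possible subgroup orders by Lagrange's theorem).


Lagrange's theorem: |H| divides |G|
|G| = 92
Divisors of 92: 1, 2, 4, 23, 46, 92

Possible subgroup orders: {1, 2, 4, 23, 46, 92}


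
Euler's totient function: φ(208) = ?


Factor n: 208 = 2^4 × 13
φ(n) = n · ∏(1 - 1/p) over distinct primes p | n
φ(208) = 208 · (1 - 1/2) · (1 - 1/13) = 96

φ(208) = 96


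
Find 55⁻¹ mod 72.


Use the extended Euclidean algorithm to write 1 = 55·s + 72·t; then s mod 72 is the inverse.
Euclidean algorithm:
  55 = 0·72 + 55
  72 = 1·55 + 17
  55 = 3·17 + 4
  17 = 4·4 + 1
  4 = 4·1 + 0
gcd(55,72) = 1
Back-substitution gives: 55·(-17) + 72·(13) = 1
So 55⁻¹ ≡ -17 ≡ 55 (mod 72)
Check: 55 × 55 = 3025 ≡ 1 (mod 72) ✓

55⁻¹ ≡ 55 (mod 72)


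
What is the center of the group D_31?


Z(G) = {g ∈ G | gx = xg for all x ∈ G}
For odd n, Z(D_n) = {e}: no nontrivial rotation commutes with all reflections

Z(D_31) = {e}


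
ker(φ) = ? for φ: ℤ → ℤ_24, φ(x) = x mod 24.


Kernel = preimage of identity
ker(φ) = {x ∈ ℤ : x ≡ 0 (mod 24)} = 24ℤ = {0, ±24, ±48, ...}

ker(φ) = 24ℤ


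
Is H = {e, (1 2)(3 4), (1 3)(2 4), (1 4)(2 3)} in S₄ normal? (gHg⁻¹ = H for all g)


H = {e, (1 2)(3 4), (1 3)(2 4), (1 4)(2 3)} in S₄
This is the Klein four-group V₄; it is normal in S₄ (it is a union of conjugacy classes)

Yes, normal subgroup


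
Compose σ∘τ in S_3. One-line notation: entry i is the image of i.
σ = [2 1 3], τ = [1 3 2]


σ∘τ: apply τ first, then σ
1 →τ 1 →σ 2
2 →τ 3 →σ 3
3 →τ 2 →σ 1

σ∘τ = [2 3 1]


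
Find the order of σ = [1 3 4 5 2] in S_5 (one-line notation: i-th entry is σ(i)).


Cycle decomposition: (2 3 4 5)
Cycle lengths: 4
Order = lcm(4) = 4

ord(σ) = 4


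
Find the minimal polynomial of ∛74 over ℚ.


∛74 satisfies x³ - 74 = 0, irreducible over ℚ (no rational root; 74 is not a perfect cube)

Minimal polynomial: x³ - 74


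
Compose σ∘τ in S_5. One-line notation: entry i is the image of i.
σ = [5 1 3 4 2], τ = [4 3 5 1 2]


σ∘τ: apply τ first, then σ
1 →τ 4 →σ 4
2 →τ 3 →σ 3
3 →τ 5 →σ 2
4 →τ 1 →σ 5
5 →τ 2 →σ 1

σ∘τ = [4 3 2 5 1]


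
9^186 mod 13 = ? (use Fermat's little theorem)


Fermat's little theorem: if p is prime and gcd(a,p)=1, then a^(p-1) ≡ 1 (mod p)
p = 13 is prime, gcd(9,13) = 1
Reduce exponent: 186 mod 12 = 6
So 9^186 ≡ 9^6 (mod 13)
9^6 mod 13 = 1

9^186 ≡ 1 (mod 13)


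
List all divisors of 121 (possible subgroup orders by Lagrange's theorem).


Lagrange's theorem: |H| divides |G|
|G| = 121
Divisors of 121: 1, 11, 121

Possible subgroup orders: {1, 11, 121}


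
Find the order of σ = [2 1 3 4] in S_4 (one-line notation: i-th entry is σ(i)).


Cycle decomposition: (1 2)
Cycle lengths: 2
Order = lcm(2) = 2

ord(σ) = 2


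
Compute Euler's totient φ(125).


Factor n: 125 = 5^3
φ(n) = n · ∏(1 - 1/p) over distinct primes p | n
φ(125) = 125 · (1 - 1/5) = 100

φ(125) = 100


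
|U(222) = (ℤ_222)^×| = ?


U(n) is the group of units mod n; |U(n)| = φ(n)
|U(222)| = φ(222) = 72

|U(222) = (ℤ_222)^×| = 72


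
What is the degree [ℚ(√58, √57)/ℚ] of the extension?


[ℚ(√58,√57):ℚ] = [ℚ(√58,√57):ℚ(√58)]·[ℚ(√58):ℚ] = 2·2 = 4

[ℚ(√58, √57)/ℚ] = 4


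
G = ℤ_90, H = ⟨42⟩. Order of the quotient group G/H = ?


|⟨42⟩| = n / gcd(42, 90) = 90 / 6 = 15
H is normal (ℤ_90 is abelian).
|G/H| = |G| / |H| = 90 / 15 = 6

|G/H| = 6


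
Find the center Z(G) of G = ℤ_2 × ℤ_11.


Z(G) = {g ∈ G | gx = xg for all x ∈ G}
Direct product of abelian groups is abelian, so Z(G) = G

Z(ℤ_2 × ℤ_11) = ℤ_2 × ℤ_11


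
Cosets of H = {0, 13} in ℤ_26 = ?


H = {0, 13}, |H| = 2
Number of cosets = |G|/|H| = 26/2 = 13
0 + H = {0, 13}
1 + H = {1, 14}
2 + H = {2, 15}
3 + H = {3, 16}
4 + H = {4, 17}
5 + H = {5, 18}
6 + H = {6, 19}
7 + H = {7, 20}
8 + H = {8, 21}
9 + H = {9, 22}
10 + H = {10, 23}
11 + H = {11, 24}
12 + H = {12, 25}

Cosets: 0+H={0,13}; 1+H={1,14}; 2+H={2,15}; 3+H={3,16}; 4+H={4,17}; 5+H={5,18}; 6+H={6,19}; 7+H={7,20}; 8+H={8,21}; 9+H={9,22}; 10+H={10,23}; 11+H={11,24}; 12+H={12,25}


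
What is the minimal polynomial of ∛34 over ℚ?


∛34 satisfies x³ - 34 = 0, irreducible over ℚ (no rational root; 34 is not a perfect cube)

Minimal polynomial: x³ - 34


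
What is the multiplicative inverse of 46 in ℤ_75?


Use the extended Euclidean algorithm to write 1 = 46·s + 75·t; then s mod 75 is the inverse.
Euclidean algorithm:
  46 = 0·75 + 46
  75 = 1·46 + 29
  46 = 1·29 + 17
  29 = 1·17 + 12
  17 = 1·12 + 5
  12 = 2·5 + 2
  5 = 2·2 + 1
  2 = 2·1 + 0
gcd(46,75) = 1
Back-substitution gives: 46·(31) + 75·(-19) = 1
So 46⁻¹ ≡ 31 ≡ 31 (mod 75)
Check: 46 × 31 = 1426 ≡ 1 (mod 75) ✓

46⁻¹ ≡ 31 (mod 75)


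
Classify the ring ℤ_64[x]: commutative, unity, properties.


ℤ_64 has zero divisors (2·32 ≡ 0), and these lift to constant zero divisors in ℤ_64[x]; so not an integral domain
Commutative: Yes
Integral domain: No
Has unity: Yes

ℤ_64[x]: Commutative=Yes, Unity=Yes


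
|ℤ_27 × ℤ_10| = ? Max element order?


|ℤ_27 × ℤ_10| = 27 × 10 = 270
Max element order = lcm(27,10) = 270
Cyclic? Yes (gcd=1)

|ℤ_27×ℤ_10| = 270, max element order = 270


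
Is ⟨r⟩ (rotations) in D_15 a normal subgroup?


H = ⟨r⟩ (rotations) in D_15
The rotation subgroup ⟨r⟩ has index 2 in D_15, so it is normal

Yes, normal subgroup


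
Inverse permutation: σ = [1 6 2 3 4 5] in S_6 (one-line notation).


To find σ⁻¹, swap domain and range:
σ(1) = 1 → σ⁻¹(1) = 1
σ(2) = 6 → σ⁻¹(6) = 2
σ(3) = 2 → σ⁻¹(2) = 3
σ(4) = 3 → σ⁻¹(3) = 4
σ(5) = 4 → σ⁻¹(4) = 5
σ(6) = 5 → σ⁻¹(5) = 6

σ⁻¹ = [1 3 4 5 6 2]


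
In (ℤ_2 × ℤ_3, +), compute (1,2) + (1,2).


Operation: componentwise addition mod (2, 3)
(1,2) + (1,2) = ((a₁+b₁) mod 2, (a₂+b₂) mod 3) with a = (1,2), b = (1,2)

(1,2) + (1,2) = (0,1)


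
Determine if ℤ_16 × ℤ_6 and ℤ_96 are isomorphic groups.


Comparing ℤ_16 × ℤ_6 and ℤ_96:
gcd(16,6) = 2 ≠ 1. Max element order in ℤ_16×ℤ_6 is lcm(16,6) = 48 < 96, so it has no element of order 96

No, ℤ_16 × ℤ_6 ≇ ℤ_96


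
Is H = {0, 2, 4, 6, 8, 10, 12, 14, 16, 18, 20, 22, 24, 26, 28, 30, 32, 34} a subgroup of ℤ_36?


Subgroup test for H = {0, 2, 4, 6, 8, 10, 12, 14, 16, 18, 20, 22, 24, 26, 28, 30, 32, 34} in (ℤ_36, +):
(1) 0 ∈ H? Yes
(2) Closure: for all a,b ∈ H, (a+b) mod 36 ∈ H? Yes
(3) Inverses: for all a ∈ H, -a mod 36 ∈ H? Yes

Yes, H is a subgroup of ℤ_36


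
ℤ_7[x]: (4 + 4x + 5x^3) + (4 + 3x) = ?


Add coefficients mod 7:
x^0: 4 + 4 = 1 (mod 7)
x^1: 4 + 3 = 0 (mod 7)
x^2: 0 + 0 = 0 (mod 7)
x^3: 5 + 0 = 5 (mod 7)
Result: 1 + 5x^3

f + g = 1 + 5x^3


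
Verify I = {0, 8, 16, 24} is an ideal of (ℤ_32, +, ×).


Check ideal conditions for I = {0, 8, 16, 24} in ℤ_32:
(1) I is an additive subgroup? Yes
(2) For r ∈ ℤ_32 and a ∈ I: r·a ∈ I? Yes

Yes, I is an ideal of ℤ_32


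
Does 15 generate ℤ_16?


g generates ℤ_n iff gcd(g, n) = 1
gcd(15, 16) = 1
Since gcd = 1, 15 is a generator.

Yes, 15 generates ℤ_16


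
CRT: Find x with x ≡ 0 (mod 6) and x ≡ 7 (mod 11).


m₁ = 6, m₂ = 11, gcd = 1, so CRT applies. M = m₁·m₂ = 66
Let M₁ = M/m₁ = 11, M₂ = M/m₂ = 6
Find y₁ ≡ M₁⁻¹ (mod m₁): 11⁻¹ ≡ 5 (mod 6)
Find y₂ ≡ M₂⁻¹ (mod m₂): 6⁻¹ ≡ 2 (mod 11)
x = a₁·M₁·y₁ + a₂·M₂·y₂ = 0·11·5 + 7·6·2 = 84
Reduce mod 66: x ≡ 18
Check: 18 mod 6 = 0 ✓, 18 mod 11 = 7 ✓

x ≡ 18 (mod 66)


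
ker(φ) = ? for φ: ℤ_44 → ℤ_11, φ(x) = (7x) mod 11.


Kernel = preimage of identity
ker(φ) = {x ∈ ℤ_44 : 7x ≡ 0 (mod 11)}. Since 11 | 44, φ is well-defined. The kernel is the cyclic subgroup ⟨11⟩ of ℤ_44 (order 4), i.e. {0, 11, 22, 33}

ker(φ) = {0, 11, 22, 33}


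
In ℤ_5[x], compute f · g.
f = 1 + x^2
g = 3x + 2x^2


Expand and collect like terms; reduce coefficients mod 5:
x^0: 1·0 = 0 ≡ 0 (mod 5)
x^1: 1·3 + 0·0 = 3 ≡ 3 (mod 5)
x^2: 1·2 + 0·3 + 1·0 = 2 ≡ 2 (mod 5)
x^3: 0·2 + 1·3 = 3 ≡ 3 (mod 5)
x^4: 1·2 = 2 ≡ 2 (mod 5)
Result: 3x + 2x^2 + 3x^3 + 2x^4

f · g = 3x + 2x^2 + 3x^3 + 2x^4


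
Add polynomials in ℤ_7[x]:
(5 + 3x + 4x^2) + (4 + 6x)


Add coefficients mod 7:
x^0: 5 + 4 = 2 (mod 7)
x^1: 3 + 6 = 2 (mod 7)
x^2: 4 + 0 = 4 (mod 7)
Result: 2 + 2x + 4x^2

f + g = 2 + 2x + 4x^2


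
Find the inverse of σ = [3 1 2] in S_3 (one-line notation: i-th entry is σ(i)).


To find σ⁻¹, swap domain and range:
σ(1) = 3 → σ⁻¹(3) = 1
σ(2) = 1 → σ⁻¹(1) = 2
σ(3) = 2 → σ⁻¹(2) = 3

σ⁻¹ = [2 3 1]


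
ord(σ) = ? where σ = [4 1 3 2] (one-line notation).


Cycle decomposition: (1 4 2)
Cycle lengths: 3
Order = lcm(3) = 3

ord(σ) = 3


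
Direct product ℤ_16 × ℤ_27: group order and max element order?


|ℤ_16 × ℤ_27| = 16 × 27 = 432
Max element order = lcm(16,27) = 432
Cyclic? Yes (gcd=1)

|ℤ_16×ℤ_27| = 432, max element order = 432


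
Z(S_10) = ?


Z(G) = {g ∈ G | gx = xg for all x ∈ G}
S_n is non-abelian for n ≥ 3; Z(S_10) is trivial

Z(S_10) = {e}


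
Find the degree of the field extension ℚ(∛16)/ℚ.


∛16 has minimal polynomial x³ - 16 (irreducible over ℚ since 16 is not a perfect cube)

[ℚ(∛16)/ℚ] = 3


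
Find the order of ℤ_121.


ℤ_n has n elements.

|ℤ_121| = 121


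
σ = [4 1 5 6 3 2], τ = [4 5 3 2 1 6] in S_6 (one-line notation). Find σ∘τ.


σ∘τ: apply τ first, then σ
1 →τ 4 →σ 6
2 →τ 5 →σ 3
3 →τ 3 →σ 5
4 →τ 2 →σ 1
5 →τ 1 →σ 4
6 →τ 6 →σ 2

σ∘τ = [6 3 5 1 4 2]


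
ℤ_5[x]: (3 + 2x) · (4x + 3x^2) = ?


Expand and collect like terms; reduce coefficients mod 5:
x^0: 3·0 = 0 ≡ 0 (mod 5)
x^1: 3·4 + 2·0 = 12 ≡ 2 (mod 5)
x^2: 3·3 + 2·4 = 17 ≡ 2 (mod 5)
x^3: 2·3 = 6 ≡ 1 (mod 5)
Result: 2x + 2x^2 + x^3

f · g = 2x + 2x^2 + x^3


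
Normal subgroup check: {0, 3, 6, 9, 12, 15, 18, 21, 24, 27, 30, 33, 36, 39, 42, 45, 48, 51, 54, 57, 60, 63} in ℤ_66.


H = {0, 3, 6, 9, 12, 15, 18, 21, 24, 27, 30, 33, 36, 39, 42, 45, 48, 51, 54, 57, 60, 63} in ℤ_66
ℤ_66 is abelian; every subgroup of an abelian group is normal

Yes, normal subgroup


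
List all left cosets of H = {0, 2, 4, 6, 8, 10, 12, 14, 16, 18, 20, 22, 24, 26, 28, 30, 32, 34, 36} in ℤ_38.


H = {0, 2, 4, 6, 8, 10, 12, 14, 16, 18, 20, 22, 24, 26, 28, 30, 32, 34, 36}, |H| = 19
Number of cosets = |G|/|H| = 38/19 = 2
0 + H = {0, 2, 4, 6, 8, 10, 12, 14, 16, 18, 20, 22, 24, 26, 28, 30, 32, 34, 36}
1 + H = {1, 3, 5, 7, 9, 11, 13, 15, 17, 19, 21, 23, 25, 27, 29, 31, 33, 35, 37}

Cosets: 0+H={0,2,4,6,8,10,12,14,16,18,20,22,24,26,28,30,32,34,36}; 1+H={1,3,5,7,9,11,13,15,17,19,21,23,25,27,29,31,33,35,37}


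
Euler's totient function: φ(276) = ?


Factor n: 276 = 2^2 × 3 × 23
φ(n) = n · ∏(1 - 1/p) over distinct primes p | n
φ(276) = 276 · (1 - 1/2) · (1 - 1/3) · (1 - 1/23) = 88

φ(276) = 88


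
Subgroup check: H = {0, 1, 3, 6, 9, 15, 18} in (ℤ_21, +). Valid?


Subgroup test for H = {0, 1, 3, 6, 9, 15, 18} in (ℤ_21, +):
(1) 0 ∈ H? Yes
(2) Closure: for all a,b ∈ H, (a+b) mod 21 ∈ H? No  [counterexample: 1 + 1 = 2 ∉ H]
(3) Inverses: for all a ∈ H, -a mod 21 ∈ H? No

No, H is not a subgroup of ℤ_21


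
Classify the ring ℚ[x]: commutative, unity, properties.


Polynomial ring over ℚ (an integral domain) is a commutative integral domain with unity 1
Commutative: Yes
Integral domain: Yes
Has unity: Yes

ℚ[x]: Commutative=Yes, Unity=Yes


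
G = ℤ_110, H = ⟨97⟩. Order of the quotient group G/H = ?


|⟨97⟩| = n / gcd(97, 110) = 110 / 1 = 110
H is normal (ℤ_110 is abelian).
|G/H| = |G| / |H| = 110 / 110 = 1

|G/H| = 1


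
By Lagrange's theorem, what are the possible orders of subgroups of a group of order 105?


Lagrange's theorem: |H| divides |G|
|G| = 105
Divisors of 105: 1, 3, 5, 7, 15, 21, 35, 105

Possible subgroup orders: {1, 3, 5, 7, 15, 21, 35, 105}


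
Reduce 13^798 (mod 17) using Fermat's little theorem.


Fermat's little theorem: if p is prime and gcd(a,p)=1, then a^(p-1) ≡ 1 (mod p)
p = 17 is prime, gcd(13,17) = 1
Reduce exponent: 798 mod 16 = 14
So 13^798 ≡ 13^14 (mod 17)
13^14 mod 17 = 16

13^798 ≡ 16 (mod 17)


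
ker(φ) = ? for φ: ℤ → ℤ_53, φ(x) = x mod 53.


Kernel = preimage of identity
ker(φ) = {x ∈ ℤ : x ≡ 0 (mod 53)} = 53ℤ = {0, ±53, ±106, ...}

ker(φ) = 53ℤ


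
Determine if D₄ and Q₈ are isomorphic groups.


Comparing D₄ and Q₈:
D₄ has 5 elements of order 2; Q₈ has only 1

No, D₄ ≇ Q₈


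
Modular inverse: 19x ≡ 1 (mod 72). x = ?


Use the extended Euclidean algorithm to write 1 = 19·s + 72·t; then s mod 72 is the inverse.
Euclidean algorithm:
  19 = 0·72 + 19
  72 = 3·19 + 15
  19 = 1·15 + 4
  15 = 3·4 + 3
  4 = 1·3 + 1
  3 = 3·1 + 0
gcd(19,72) = 1
Back-substitution gives: 19·(19) + 72·(-5) = 1
So 19⁻¹ ≡ 19 ≡ 19 (mod 72)
Check: 19 × 19 = 361 ≡ 1 (mod 72) ✓

19⁻¹ ≡ 19 (mod 72)


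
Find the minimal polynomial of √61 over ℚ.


√61 satisfies x² - 61 = 0, irreducible over ℚ since 61 is squarefree

Minimal polynomial: x² - 61


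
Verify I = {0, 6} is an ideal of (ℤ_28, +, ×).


Check ideal conditions for I = {0, 6} in ℤ_28:
(1) I is an additive subgroup? No
(2) For r ∈ ℤ_28 and a ∈ I: r·a ∈ I? No  [counterexample: r=2, a=6, r·a mod 28 = 12 ∉ I]

No, I is not an ideal of ℤ_28


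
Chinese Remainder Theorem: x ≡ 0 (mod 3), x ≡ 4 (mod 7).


m₁ = 3, m₂ = 7, gcd = 1, so CRT applies. M = m₁·m₂ = 21
Let M₁ = M/m₁ = 7, M₂ = M/m₂ = 3
Find y₁ ≡ M₁⁻¹ (mod m₁): 7⁻¹ ≡ 1 (mod 3)
Find y₂ ≡ M₂⁻¹ (mod m₂): 3⁻¹ ≡ 5 (mod 7)
x = a₁·M₁·y₁ + a₂·M₂·y₂ = 0·7·1 + 4·3·5 = 60
Reduce mod 21: x ≡ 18
Check: 18 mod 3 = 0 ✓, 18 mod 7 = 4 ✓

x ≡ 18 (mod 21)


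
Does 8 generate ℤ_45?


g generates ℤ_n iff gcd(g, n) = 1
gcd(8, 45) = 1
Since gcd = 1, 8 is a generator.

Yes, 8 generates ℤ_45


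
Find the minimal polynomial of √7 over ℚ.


√7 satisfies x² - 7 = 0, irreducible over ℚ since 7 is squarefree

Minimal polynomial: x² - 7


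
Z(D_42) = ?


Z(G) = {g ∈ G | gx = xg for all x ∈ G}
For even n, Z(D_n) = {e, r^(n/2)}: the 180° rotation r^21 commutes with every reflection and rotation

Z(D_42) = {e, r^21}


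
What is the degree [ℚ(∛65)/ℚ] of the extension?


∛65 has minimal polynomial x³ - 65 (irreducible over ℚ since 65 is not a perfect cube)

[ℚ(∛65)/ℚ] = 3


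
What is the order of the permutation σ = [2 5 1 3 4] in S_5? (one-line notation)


Cycle decomposition: (1 2 5 4 3)
Cycle lengths: 5
Order = lcm(5) = 5

ord(σ) = 5


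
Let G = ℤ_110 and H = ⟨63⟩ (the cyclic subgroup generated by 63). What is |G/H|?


|⟨63⟩| = n / gcd(63, 110) = 110 / 1 = 110
H is normal (ℤ_110 is abelian).
|G/H| = |G| / |H| = 110 / 110 = 1

|G/H| = 1


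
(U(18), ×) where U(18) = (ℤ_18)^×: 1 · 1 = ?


Operation: multiplication mod 18
1 · 1 = (a × b) mod 18 with a = 1, b = 1

1 · 1 = 1


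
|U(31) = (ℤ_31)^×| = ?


U(n) is the group of units mod n; |U(n)| = φ(n)
|U(31)| = φ(31) = 30

|U(31) = (ℤ_31)^×| = 30


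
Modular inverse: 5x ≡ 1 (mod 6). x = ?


Use the extended Euclidean algorithm to write 1 = 5·s + 6·t; then s mod 6 is the inverse.
Euclidean algorithm:
  5 = 0·6 + 5
  6 = 1·5 + 1
  5 = 5·1 + 0
gcd(5,6) = 1
Back-substitution gives: 5·(-1) + 6·(1) = 1
So 5⁻¹ ≡ -1 ≡ 5 (mod 6)
Check: 5 × 5 = 25 ≡ 1 (mod 6) ✓

5⁻¹ ≡ 5 (mod 6)


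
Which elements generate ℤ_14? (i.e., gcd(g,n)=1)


g generates ℤ_n iff gcd(g,n) = 1
Checking each g ∈ {1,...,13}:
gcd(1,14) = 1
gcd(2,14) = 2
gcd(3,14) = 1
gcd(4,14) = 2
gcd(5,14) = 1
gcd(6,14) = 2
gcd(7,14) = 7
gcd(8,14) = 2
gcd(9,14) = 1
gcd(10,14) = 2
gcd(11,14) = 1
gcd(12,14) = 2
gcd(13,14) = 1
Generators: {1, 3, 5, 9, 11, 13}
Number of generators = φ(14) = 6

Generators of ℤ_14 = {1, 3, 5, 9, 11, 13}


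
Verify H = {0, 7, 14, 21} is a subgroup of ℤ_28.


Subgroup test for H = {0, 7, 14, 21} in (ℤ_28, +):
(1) 0 ∈ H? Yes
(2) Closure: for all a,b ∈ H, (a+b) mod 28 ∈ H? Yes
(3) Inverses: for all a ∈ H, -a mod 28 ∈ H? Yes

Yes, H is a subgroup of ℤ_28


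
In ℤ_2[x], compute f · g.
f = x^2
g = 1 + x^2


Expand and collect like terms; reduce coefficients mod 2:
x^0: 0·1 = 0 ≡ 0 (mod 2)
x^1: 0·0 + 0·1 = 0 ≡ 0 (mod 2)
x^2: 0·1 + 0·0 + 1·1 = 1 ≡ 1 (mod 2)
x^3: 0·1 + 1·0 = 0 ≡ 0 (mod 2)
x^4: 1·1 = 1 ≡ 1 (mod 2)
Result: x^2 + x^4

f · g = x^2 + x^4


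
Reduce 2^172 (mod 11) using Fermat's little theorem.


Fermat's little theorem: if p is prime and gcd(a,p)=1, then a^(p-1) ≡ 1 (mod p)
p = 11 is prime, gcd(2,11) = 1
Reduce exponent: 172 mod 10 = 2
So 2^172 ≡ 2^2 (mod 11)
2^2 mod 11 = 4

2^172 ≡ 4 (mod 11)


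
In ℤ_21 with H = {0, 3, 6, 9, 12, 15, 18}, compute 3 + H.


3 + H = {3 + h (mod 21) : h ∈ H}
3+0=3, 3+3=6, 3+6=9, 3+9=12, 3+12=15, 3+15=18, 3+18=0
3 + H = {0, 3, 6, 9, 12, 15, 18} = 0 + H

3 + H = {0, 3, 6, 9, 12, 15, 18}


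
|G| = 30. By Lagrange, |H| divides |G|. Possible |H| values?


Lagrange's theorem: |H| divides |G|
|G| = 30
Divisors of 30: 1, 2, 3, 5, 6, 10, 15, 30

Possible subgroup orders: {1, 2, 3, 5, 6, 10, 15, 30}


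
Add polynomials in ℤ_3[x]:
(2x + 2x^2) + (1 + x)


Add coefficients mod 3:
x^0: 0 + 1 = 1 (mod 3)
x^1: 2 + 1 = 0 (mod 3)
x^2: 2 + 0 = 2 (mod 3)
Result: 1 + 2x^2

f + g = 1 + 2x^2


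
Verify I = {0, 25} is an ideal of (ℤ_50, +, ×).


Check ideal conditions for I = {0, 25} in ℤ_50:
(1) I is an additive subgroup? Yes
(2) For r ∈ ℤ_50 and a ∈ I: r·a ∈ I? Yes

Yes, I is an ideal of ℤ_50


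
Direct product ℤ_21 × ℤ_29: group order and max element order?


|ℤ_21 × ℤ_29| = 21 × 29 = 609
Max element order = lcm(21,29) = 609
Cyclic? Yes (gcd=1)

|ℤ_21×ℤ_29| = 609, max element order = 609


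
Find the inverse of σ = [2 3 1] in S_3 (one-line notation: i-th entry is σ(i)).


To find σ⁻¹, swap domain and range:
σ(1) = 2 → σ⁻¹(2) = 1
σ(2) = 3 → σ⁻¹(3) = 2
σ(3) = 1 → σ⁻¹(1) = 3

σ⁻¹ = [3 1 2]


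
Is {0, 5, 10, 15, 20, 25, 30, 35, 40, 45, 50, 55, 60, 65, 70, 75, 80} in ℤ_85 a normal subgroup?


H = {0, 5, 10, 15, 20, 25, 30, 35, 40, 45, 50, 55, 60, 65, 70, 75, 80} in ℤ_85
ℤ_85 is abelian; every subgroup of an abelian group is normal

Yes, normal subgroup


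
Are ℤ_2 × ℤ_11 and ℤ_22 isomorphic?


Comparing ℤ_2 × ℤ_11 and ℤ_22:
gcd(2,11) = 1, so ℤ_2 × ℤ_11 ≅ ℤ_22 (CRT)

Yes, ℤ_2 × ℤ_11 ≅ ℤ_22


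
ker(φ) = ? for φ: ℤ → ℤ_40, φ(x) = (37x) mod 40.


Kernel = preimage of identity
ker(φ) = {x ∈ ℤ : 37x ≡ 0 (mod 40)}. gcd(37,40) = 1, so 37x ≡ 0 (mod 40) ⟺ x ≡ 0 (mod 40/1 = 40). Hence ker(φ) = 40ℤ

ker(φ) = 40ℤ


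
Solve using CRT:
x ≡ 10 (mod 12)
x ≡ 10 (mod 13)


m₁ = 12, m₂ = 13, gcd = 1, so CRT applies. M = m₁·m₂ = 156
Let M₁ = M/m₁ = 13, M₂ = M/m₂ = 12
Find y₁ ≡ M₁⁻¹ (mod m₁): 13⁻¹ ≡ 1 (mod 12)
Find y₂ ≡ M₂⁻¹ (mod m₂): 12⁻¹ ≡ 12 (mod 13)
x = a₁·M₁·y₁ + a₂·M₂·y₂ = 10·13·1 + 10·12·12 = 1570
Reduce mod 156: x ≡ 10
Check: 10 mod 12 = 10 ✓, 10 mod 13 = 10 ✓

x ≡ 10 (mod 156)


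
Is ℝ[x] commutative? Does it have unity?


Polynomial ring over ℝ (an integral domain) is a commutative integral domain with unity 1
Commutative: Yes
Integral domain: Yes
Has unity: Yes

ℝ[x]: Commutative=Yes, Unity=Yes


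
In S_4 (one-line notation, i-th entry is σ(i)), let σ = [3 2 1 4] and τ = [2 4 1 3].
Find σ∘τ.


σ∘τ: apply τ first, then σ
1 →τ 2 →σ 2
2 →τ 4 →σ 4
3 →τ 1 →σ 3
4 →τ 3 →σ 1

σ∘τ = [2 4 3 1]


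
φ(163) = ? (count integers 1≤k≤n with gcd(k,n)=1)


Factor n: 163 = 163
φ(n) = n · ∏(1 - 1/p) over distinct primes p | n
φ(163) = 163 · (1 - 1/163) = 162

φ(163) = 162


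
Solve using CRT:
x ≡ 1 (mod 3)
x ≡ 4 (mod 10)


m₁ = 3, m₂ = 10, gcd = 1, so CRT applies. M = m₁·m₂ = 30
Let M₁ = M/m₁ = 10, M₂ = M/m₂ = 3
Find y₁ ≡ M₁⁻¹ (mod m₁): 10⁻¹ ≡ 1 (mod 3)
Find y₂ ≡ M₂⁻¹ (mod m₂): 3⁻¹ ≡ 7 (mod 10)
x = a₁·M₁·y₁ + a₂·M₂·y₂ = 1·10·1 + 4·3·7 = 94
Reduce mod 30: x ≡ 4
Check: 4 mod 3 = 1 ✓, 4 mod 10 = 4 ✓

x ≡ 4 (mod 30)


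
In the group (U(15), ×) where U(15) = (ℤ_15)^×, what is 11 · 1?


Operation: multiplication mod 15
11 · 1 = (a × b) mod 15 with a = 11, b = 1

11 · 1 = 11


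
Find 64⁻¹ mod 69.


Use the extended Euclidean algorithm to write 1 = 64·s + 69·t; then s mod 69 is the inverse.
Euclidean algorithm:
  64 = 0·69 + 64
  69 = 1·64 + 5
  64 = 12·5 + 4
  5 = 1·4 + 1
  4 = 4·1 + 0
gcd(64,69) = 1
Back-substitution gives: 64·(-14) + 69·(13) = 1
So 64⁻¹ ≡ -14 ≡ 55 (mod 69)
Check: 64 × 55 = 3520 ≡ 1 (mod 69) ✓

64⁻¹ ≡ 55 (mod 69)


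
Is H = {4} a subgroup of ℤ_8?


Subgroup test for H = {4} in (ℤ_8, +):
(1) 0 ∈ H? No
(2) Closure: for all a,b ∈ H, (a+b) mod 8 ∈ H? No  [counterexample: 4 + 4 = 0 ∉ H]
(3) Inverses: for all a ∈ H, -a mod 8 ∈ H? Yes

No, H is not a subgroup of ℤ_8


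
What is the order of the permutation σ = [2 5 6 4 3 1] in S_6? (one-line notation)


Cycle decomposition: (1 2 5 3 6)
Cycle lengths: 5
Order = lcm(5) = 5

ord(σ) = 5


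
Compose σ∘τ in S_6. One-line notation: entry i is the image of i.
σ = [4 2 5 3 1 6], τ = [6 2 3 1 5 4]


σ∘τ: apply τ first, then σ
1 →τ 6 →σ 6
2 →τ 2 →σ 2
3 →τ 3 →σ 5
4 →τ 1 →σ 4
5 →τ 5 →σ 1
6 →τ 4 →σ 3

σ∘τ = [6 2 5 4 1 3]


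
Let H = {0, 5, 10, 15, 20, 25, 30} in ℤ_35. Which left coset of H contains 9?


9 + H = {9 + h (mod 35) : h ∈ H}
9+0=9, 9+5=14, 9+10=19, 9+15=24, 9+20=29, 9+25=34, 9+30=4
9 + H = {4, 9, 14, 19, 24, 29, 34} = 4 + H

9 + H = {4, 9, 14, 19, 24, 29, 34}


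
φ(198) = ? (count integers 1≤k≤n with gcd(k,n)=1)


Factor n: 198 = 2 × 3^2 × 11
φ(n) = n · ∏(1 - 1/p) over distinct primes p | n
φ(198) = 198 · (1 - 1/2) · (1 - 1/3) · (1 - 1/11) = 60

φ(198) = 60


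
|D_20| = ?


|D_n| = 2n (n rotations and n reflections)
|D_20| = 2×20 = 40

|D_20| = 40


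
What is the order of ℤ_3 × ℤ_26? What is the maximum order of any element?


|ℤ_3 × ℤ_26| = 3 × 26 = 78
Max element order = lcm(3,26) = 78
Cyclic? Yes (gcd=1)

|ℤ_3×ℤ_26| = 78, max element order = 78


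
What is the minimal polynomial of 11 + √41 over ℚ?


Let α = 11 + √41. Then α - 11 = √41, so (α - 11)² = 41, giving α² - 22α + 80 = 0. Degree 2 and α ∉ ℚ, so this is the minimal polynomial.

Minimal polynomial: x² - 22x + 80


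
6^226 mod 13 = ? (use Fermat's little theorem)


Fermat's little theorem: if p is prime and gcd(a,p)=1, then a^(p-1) ≡ 1 (mod p)
p = 13 is prime, gcd(6,13) = 1
Reduce exponent: 226 mod 12 = 10
So 6^226 ≡ 6^10 (mod 13)
6^10 mod 13 = 4

6^226 ≡ 4 (mod 13)


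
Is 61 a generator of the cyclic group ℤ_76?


g generates ℤ_n iff gcd(g, n) = 1
gcd(61, 76) = 1
Since gcd = 1, 61 is a generator.

Yes, 61 generates ℤ_76


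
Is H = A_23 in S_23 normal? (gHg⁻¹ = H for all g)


H = A_23 in S_23
A_23 has index 2 in S_23, and every subgroup of index 2 is normal

Yes, normal subgroup


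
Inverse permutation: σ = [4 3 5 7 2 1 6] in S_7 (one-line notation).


To find σ⁻¹, swap domain and range:
σ(1) = 4 → σ⁻¹(4) = 1
σ(2) = 3 → σ⁻¹(3) = 2
σ(3) = 5 → σ⁻¹(5) = 3
σ(4) = 7 → σ⁻¹(7) = 4
σ(5) = 2 → σ⁻¹(2) = 5
σ(6) = 1 → σ⁻¹(1) = 6
σ(7) = 6 → σ⁻¹(6) = 7

σ⁻¹ = [6 5 2 1 3 7 4]


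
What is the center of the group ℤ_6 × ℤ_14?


Z(G) = {g ∈ G | gx = xg for all x ∈ G}
Direct product of abelian groups is abelian, so Z(G) = G

Z(ℤ_6 × ℤ_14) = ℤ_6 × ℤ_14


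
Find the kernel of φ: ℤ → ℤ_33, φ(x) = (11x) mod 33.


Kernel = preimage of identity
ker(φ) = {x ∈ ℤ : 11x ≡ 0 (mod 33)}. gcd(11,33) = 11, so 11x ≡ 0 (mod 33) ⟺ x ≡ 0 (mod 33/11 = 3). Hence ker(φ) = 3ℤ

ker(φ) = 3ℤ


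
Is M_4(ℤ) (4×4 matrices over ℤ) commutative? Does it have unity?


Matrix multiplication is non-commutative for n ≥ 2; the identity matrix I is the unity; singular matrices give zero divisors, so not an integral domain
Commutative: No
Integral domain: No
Has unity: Yes

M_4(ℤ) (4×4 matrices over ℤ): Commutative=No, Unity=Yes
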